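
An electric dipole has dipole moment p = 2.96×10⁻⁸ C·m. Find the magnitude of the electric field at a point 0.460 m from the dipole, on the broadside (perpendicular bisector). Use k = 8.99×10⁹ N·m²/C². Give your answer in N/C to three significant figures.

E ≈ 2730 N/C

On the perpendicular bisector E = kp/r³ (half the axial value at the same distance).
E = (8.99×10⁹)(2.96×10⁻⁸) / (0.460)³ = 2734 N/C.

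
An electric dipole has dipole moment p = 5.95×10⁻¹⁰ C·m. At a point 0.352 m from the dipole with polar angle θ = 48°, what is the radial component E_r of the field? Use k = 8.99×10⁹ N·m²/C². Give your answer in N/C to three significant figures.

For a dipole, E_r = (2kp cosθ)/r³.
kp/r³ = (8.99×10⁹)(5.95×10⁻¹⁰)/(0.352)³ = 122.6 N/C.
E_r = 2·122.6·cos48° = 164.1 N/C.

E_r ≈ 164 N/C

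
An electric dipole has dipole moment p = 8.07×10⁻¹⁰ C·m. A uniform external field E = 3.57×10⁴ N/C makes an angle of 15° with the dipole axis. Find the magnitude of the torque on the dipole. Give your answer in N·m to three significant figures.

τ ≈ 7.46×10⁻⁶ N·m

Torque on an electric dipole: τ = pE sinθ.
τ = (8.07×10⁻¹⁰)(3.57×10⁴)·sin15° = 7.457×10⁻⁶ N·m.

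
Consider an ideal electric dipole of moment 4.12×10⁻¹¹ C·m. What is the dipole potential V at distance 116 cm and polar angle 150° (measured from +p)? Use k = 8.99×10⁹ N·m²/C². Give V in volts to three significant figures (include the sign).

The dipole potential is V = kp cosθ / r².
V = (8.99×10⁹)(4.12×10⁻¹¹)·cos150° / (1.16)² = -0.2384 V.

V ≈ -0.238 V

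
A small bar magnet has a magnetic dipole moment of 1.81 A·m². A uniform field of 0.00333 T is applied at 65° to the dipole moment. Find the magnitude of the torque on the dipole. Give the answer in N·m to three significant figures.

Torque on a magnetic dipole: τ = mB sinθ.
τ = (1.81)(0.00333)·sin65° = 0.005463 N·m.

τ ≈ 0.00546 N·m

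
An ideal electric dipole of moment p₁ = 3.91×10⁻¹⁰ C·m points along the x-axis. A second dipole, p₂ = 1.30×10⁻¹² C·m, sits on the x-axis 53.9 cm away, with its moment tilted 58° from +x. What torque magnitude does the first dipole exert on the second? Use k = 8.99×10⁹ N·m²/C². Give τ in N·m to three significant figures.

The second dipole sits on the axis of the first, so the field there is axial: E₁ = 2kp₁/r³ along +x.
E₁ = 2(8.99×10⁹)(3.91×10⁻¹⁰)/(0.539)³ = 44.90 N/C.
Torque on the second dipole: τ = p₂ E₁ sinθ.
τ = (1.30×10⁻¹²)(44.90)·sin58° = 4.950×10⁻¹¹ N·m.

τ ≈ 4.95×10⁻¹¹ N·m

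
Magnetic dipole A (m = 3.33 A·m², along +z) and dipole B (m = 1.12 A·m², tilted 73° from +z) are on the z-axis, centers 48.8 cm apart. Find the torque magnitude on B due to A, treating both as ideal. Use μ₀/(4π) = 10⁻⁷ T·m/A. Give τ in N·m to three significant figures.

τ ≈ 6.14×10⁻⁶ N·m

Dipole B is on the axis of dipole A, so B₁ there is axial: B₁ = (μ₀/4π)·2m₁/r³ along +z.
B₁ = 2(10⁻⁷)(3.33)/(0.488)³ = 5.731×10⁻⁶ T.
τ = m₂ B₁ sinθ.
τ = (1.12)(5.731×10⁻⁶)·sin73° = 6.138×10⁻⁶ N·m.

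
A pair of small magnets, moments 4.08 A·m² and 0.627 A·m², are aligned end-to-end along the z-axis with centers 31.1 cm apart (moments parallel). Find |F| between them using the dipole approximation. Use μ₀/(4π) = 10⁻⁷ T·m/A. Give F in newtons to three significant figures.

F ≈ 1.64×10⁻⁴ N

On-axis B of dipole 1: B = (μ₀/4π)·2m₁/r³. Force on dipole 2: F = m₂·dB/dr.
dB/dr = −(μ₀/4π)·6m₁/r⁴, so |F| = (μ₀/4π)·6m₁m₂/r⁴.
F = 6(10⁻⁷)(4.08)(0.627)/(0.311)⁴ = 1.641×10⁻⁴ N.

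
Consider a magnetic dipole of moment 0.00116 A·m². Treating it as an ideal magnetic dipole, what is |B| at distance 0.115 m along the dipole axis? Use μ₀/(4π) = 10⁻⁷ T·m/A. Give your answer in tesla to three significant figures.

B ≈ 1.53×10⁻⁷ T

On axis B = (μ₀/4π)·2m/r³.
B = 2·(10⁻⁷)·(0.00116) / (0.115)³ = 1.525×10⁻⁷ T.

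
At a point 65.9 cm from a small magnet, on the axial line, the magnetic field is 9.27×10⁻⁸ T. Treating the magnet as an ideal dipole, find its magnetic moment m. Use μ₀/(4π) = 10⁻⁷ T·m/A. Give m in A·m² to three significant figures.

On axis B = (μ₀/4π)·2m/r³, so m = Br³·4π/(μ₀·2).
m = (9.27×10⁻⁸)·(0.659)³ / (2·10⁻⁷) = 0.1326 A·m².

m ≈ 0.133 A·m²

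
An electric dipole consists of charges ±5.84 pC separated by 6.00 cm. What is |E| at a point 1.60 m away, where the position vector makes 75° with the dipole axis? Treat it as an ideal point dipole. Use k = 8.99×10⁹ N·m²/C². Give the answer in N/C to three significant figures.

Dipole moment p = qd = (5.84×10⁻¹² C)(0.0600 m) = 3.504×10⁻¹³ C·m.
At angle θ the dipole field magnitude is E = (kp/r³)·√(1 + 3cos²θ).
kp/r³ = (8.99×10⁹)(3.504×10⁻¹³) / (1.60)³ = 7.691×10⁻⁴ N/C.
√(1 + 3cos²75°) = √(1 + 3·0.0670) = √1.2010 ≈ 1.0959.
E ≈ 7.691×10⁻⁴ × 1.096 = 8.428×10⁻⁴ N/C.

E ≈ 8.43×10⁻⁴ N/C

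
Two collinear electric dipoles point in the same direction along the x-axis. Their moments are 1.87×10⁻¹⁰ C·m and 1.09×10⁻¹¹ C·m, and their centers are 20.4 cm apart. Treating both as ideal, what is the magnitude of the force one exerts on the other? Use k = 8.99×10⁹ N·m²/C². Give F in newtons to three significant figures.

On-axis field of dipole 1 at distance r: E = 2kp₁/r³. Force on dipole 2 is F = p₂·dE/dr (gradient along axis).
dE/dr = −6kp₁/r⁴, so |F| = 6kp₁p₂/r⁴ (attractive for aligned moments).
F = 6(8.99×10⁹)(1.87×10⁻¹⁰)(1.09×10⁻¹¹)/(0.204)⁴ = 6.348×10⁻⁸ N.

F ≈ 6.35×10⁻⁸ N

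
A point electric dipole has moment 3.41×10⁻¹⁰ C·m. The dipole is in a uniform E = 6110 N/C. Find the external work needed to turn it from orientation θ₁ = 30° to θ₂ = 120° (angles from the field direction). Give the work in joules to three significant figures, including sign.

W_ext = ΔU = U(θ₂) − U(θ₁) = −pE cosθ₂ − (−pE cosθ₁) = pE(cosθ₁ − cosθ₂).
W = (3.41×10⁻¹⁰)(6110)·(cos30° − cos120°) = (2.084×10⁻⁶)·(+1.3660) = 2.846×10⁻⁶ J.

W ≈ 2.85×10⁻⁶ J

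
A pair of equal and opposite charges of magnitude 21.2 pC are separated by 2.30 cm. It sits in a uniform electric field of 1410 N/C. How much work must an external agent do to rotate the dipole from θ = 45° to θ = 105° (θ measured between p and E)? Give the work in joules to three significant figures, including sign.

W ≈ 6.64×10⁻¹⁰ J

Dipole moment p = qd = (2.12×10⁻¹¹ C)(0.0230 m) = 4.876×10⁻¹³ C·m.
W_ext = ΔU = U(θ₂) − U(θ₁) = −pE cosθ₂ − (−pE cosθ₁) = pE(cosθ₁ − cosθ₂).
W = (4.876×10⁻¹³)(1410)·(cos45° − cos105°) = (6.875×10⁻¹⁰)·(+0.9659) = 6.641×10⁻¹⁰ J.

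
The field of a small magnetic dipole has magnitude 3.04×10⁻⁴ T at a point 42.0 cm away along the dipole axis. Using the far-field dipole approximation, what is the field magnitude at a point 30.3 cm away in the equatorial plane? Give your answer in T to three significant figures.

B ≈ 4.05×10⁻⁴ T

Dipole fields scale as 1/r³ in the far field.
The axial field is twice the equatorial field at the same r, so the geometry factor is 1/2.
B₂ = B₁ · (1/2) · (r₁/r₂)³ = 3.04×10⁻⁴ · 0.5 · (42.0/30.3)³.
(r₁/r₂)³ = (1.386)³ = 2.663.
B₂ ≈ 4.048×10⁻⁴ T.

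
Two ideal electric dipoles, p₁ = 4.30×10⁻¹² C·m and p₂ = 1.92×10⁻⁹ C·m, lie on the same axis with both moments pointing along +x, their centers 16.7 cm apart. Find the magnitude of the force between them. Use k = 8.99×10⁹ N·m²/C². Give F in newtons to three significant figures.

F ≈ 5.73×10⁻⁷ N

On-axis field of dipole 1 at distance r: E = 2kp₁/r³. Force on dipole 2 is F = p₂·dE/dr (gradient along axis).
dE/dr = −6kp₁/r⁴, so |F| = 6kp₁p₂/r⁴ (attractive for aligned moments).
F = 6(8.99×10⁹)(4.30×10⁻¹²)(1.92×10⁻⁹)/(0.167)⁴ = 5.726×10⁻⁷ N.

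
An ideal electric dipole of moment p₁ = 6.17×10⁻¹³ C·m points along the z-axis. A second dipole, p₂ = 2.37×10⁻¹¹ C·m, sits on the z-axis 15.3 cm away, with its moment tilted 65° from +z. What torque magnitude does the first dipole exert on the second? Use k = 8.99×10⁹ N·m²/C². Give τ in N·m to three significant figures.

The second dipole sits on the axis of the first, so the field there is axial: E₁ = 2kp₁/r³ along +z.
E₁ = 2(8.99×10⁹)(6.17×10⁻¹³)/(0.153)³ = 3.097 N/C.
Torque on the second dipole: τ = p₂ E₁ sinθ.
τ = (2.37×10⁻¹¹)(3.097)·sin65° = 6.653×10⁻¹¹ N·m.

τ ≈ 6.65×10⁻¹¹ N·m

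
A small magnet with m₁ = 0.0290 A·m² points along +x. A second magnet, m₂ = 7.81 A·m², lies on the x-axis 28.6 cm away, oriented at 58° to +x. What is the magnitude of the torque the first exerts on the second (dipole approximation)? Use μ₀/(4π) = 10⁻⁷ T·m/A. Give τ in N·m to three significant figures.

Dipole B is on the axis of dipole A, so B₁ there is axial: B₁ = (μ₀/4π)·2m₁/r³ along +x.
B₁ = 2(10⁻⁷)(0.0290)/(0.286)³ = 2.479×10⁻⁷ T.
τ = m₂ B₁ sinθ.
τ = (7.81)(2.479×10⁻⁷)·sin58° = 1.642×10⁻⁶ N·m.

τ ≈ 1.64×10⁻⁶ N·m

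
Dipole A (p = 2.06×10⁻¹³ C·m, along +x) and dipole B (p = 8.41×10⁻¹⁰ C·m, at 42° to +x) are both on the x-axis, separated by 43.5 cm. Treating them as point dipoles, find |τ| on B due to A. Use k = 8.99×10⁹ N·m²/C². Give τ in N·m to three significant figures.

τ ≈ 2.53×10⁻¹¹ N·m

The second dipole sits on the axis of the first, so the field there is axial: E₁ = 2kp₁/r³ along +x.
E₁ = 2(8.99×10⁹)(2.06×10⁻¹³)/(0.435)³ = 0.04500 N/C.
Torque on the second dipole: τ = p₂ E₁ sinθ.
τ = (8.41×10⁻¹⁰)(0.04500)·sin42° = 2.532×10⁻¹¹ N·m.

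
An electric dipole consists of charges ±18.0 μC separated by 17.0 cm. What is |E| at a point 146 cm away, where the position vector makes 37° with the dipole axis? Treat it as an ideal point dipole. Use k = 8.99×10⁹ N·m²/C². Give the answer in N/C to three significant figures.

E ≈ 1.51×10⁴ N/C

Dipole moment p = qd = (1.80×10⁻⁵ C)(0.170 m) = 3.06×10⁻⁶ C·m.
At angle θ the dipole field magnitude is E = (kp/r³)·√(1 + 3cos²θ).
kp/r³ = (8.99×10⁹)(3.06×10⁻⁶) / (1.46)³ = 8839 N/C.
√(1 + 3cos²37°) = √(1 + 3·0.6378) = √2.9135 ≈ 1.7069.
E ≈ 8839 × 1.707 = 1.509×10⁴ N/C.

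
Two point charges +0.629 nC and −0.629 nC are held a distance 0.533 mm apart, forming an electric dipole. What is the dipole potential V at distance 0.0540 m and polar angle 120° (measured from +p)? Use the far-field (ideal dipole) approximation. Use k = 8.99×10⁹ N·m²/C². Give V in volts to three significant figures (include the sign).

V ≈ -0.517 V

Dipole moment p = qd = (6.29×10⁻¹⁰ C)(5.33×10⁻⁴ m) = 3.353×10⁻¹³ C·m.
The dipole potential is V = kp cosθ / r².
V = (8.99×10⁹)(3.353×10⁻¹³)·cos120° / (0.0540)² = -0.5169 V.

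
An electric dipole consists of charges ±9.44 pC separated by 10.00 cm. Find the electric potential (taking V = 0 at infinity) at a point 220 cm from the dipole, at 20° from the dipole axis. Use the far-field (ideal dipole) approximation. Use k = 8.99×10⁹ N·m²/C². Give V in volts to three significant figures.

Dipole moment p = qd = (9.44×10⁻¹² C)(0.100 m) = 9.44×10⁻¹³ C·m.
The dipole potential is V = kp cosθ / r².
V = (8.99×10⁹)(9.44×10⁻¹³)·cos20° / (2.20)² = 0.001648 V.

V ≈ 0.00165 V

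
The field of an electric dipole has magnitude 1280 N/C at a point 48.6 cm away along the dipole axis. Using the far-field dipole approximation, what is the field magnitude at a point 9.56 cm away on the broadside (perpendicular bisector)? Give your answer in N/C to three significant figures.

E ≈ 8.41×10⁴ N/C

Dipole fields scale as 1/r³ in the far field.
The axial field is twice the equatorial field at the same r, so the geometry factor is 1/2.
E₂ = E₁ · (1/2) · (r₁/r₂)³ = 1280 · 0.5 · (48.6/9.56)³.
(r₁/r₂)³ = (5.084)³ = 131.4.
E₂ ≈ 8.408×10⁴ N/C.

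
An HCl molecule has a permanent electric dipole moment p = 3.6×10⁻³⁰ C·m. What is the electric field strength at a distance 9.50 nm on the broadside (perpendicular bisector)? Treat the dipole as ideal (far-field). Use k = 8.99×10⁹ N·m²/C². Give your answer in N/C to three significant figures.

On the perpendicular bisector E = kp/r³ (half the axial value at the same distance).
E = (8.99×10⁹)(3.60×10⁻³⁰) / (9.50×10⁻⁹)³ = 3.775×10⁴ N/C.

E ≈ 3.77×10⁴ N/C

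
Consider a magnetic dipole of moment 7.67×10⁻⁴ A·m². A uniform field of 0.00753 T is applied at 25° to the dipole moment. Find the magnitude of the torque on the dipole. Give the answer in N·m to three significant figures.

τ ≈ 2.44×10⁻⁶ N·m

Torque on a magnetic dipole: τ = mB sinθ.
τ = (7.67×10⁻⁴)(0.00753)·sin25° = 2.441×10⁻⁶ N·m.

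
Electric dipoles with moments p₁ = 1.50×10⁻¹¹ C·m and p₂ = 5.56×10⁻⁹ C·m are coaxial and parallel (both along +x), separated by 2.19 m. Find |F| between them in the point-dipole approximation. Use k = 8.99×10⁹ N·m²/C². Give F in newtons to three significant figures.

On-axis field of dipole 1 at distance r: E = 2kp₁/r³. Force on dipole 2 is F = p₂·dE/dr (gradient along axis).
dE/dr = −6kp₁/r⁴, so |F| = 6kp₁p₂/r⁴ (attractive for aligned moments).
F = 6(8.99×10⁹)(1.50×10⁻¹¹)(5.56×10⁻⁹)/(2.19)⁴ = 1.956×10⁻¹⁰ N.

F ≈ 1.96×10⁻¹⁰ N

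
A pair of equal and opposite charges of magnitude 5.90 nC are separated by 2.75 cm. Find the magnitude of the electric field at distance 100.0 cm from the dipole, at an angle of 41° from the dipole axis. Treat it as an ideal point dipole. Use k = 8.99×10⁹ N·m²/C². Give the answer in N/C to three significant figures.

E ≈ 2.40 N/C

Dipole moment p = qd = (5.90×10⁻⁹ C)(0.0275 m) = 1.623×10⁻¹⁰ C·m.
At angle θ the dipole field magnitude is E = (kp/r³)·√(1 + 3cos²θ).
kp/r³ = (8.99×10⁹)(1.623×10⁻¹⁰) / (1.00)³ = 1.459 N/C.
√(1 + 3cos²41°) = √(1 + 3·0.5696) = √2.7088 ≈ 1.6458.
E ≈ 1.459 × 1.646 = 2.401 N/C.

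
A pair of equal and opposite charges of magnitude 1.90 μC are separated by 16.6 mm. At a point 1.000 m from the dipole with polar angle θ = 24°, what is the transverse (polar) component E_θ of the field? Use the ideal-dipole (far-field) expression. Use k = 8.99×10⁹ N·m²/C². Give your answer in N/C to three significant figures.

E_θ ≈ 115 N/C

Dipole moment p = qd = (1.90×10⁻⁶ C)(0.0166 m) = 3.154×10⁻⁸ C·m.
For a dipole, E_θ = (kp sinθ)/r³.
kp/r³ = (8.99×10⁹)(3.154×10⁻⁸)/(1.00)³ = 283.5 N/C.
E_θ = 283.5·sin24° = 115.3 N/C.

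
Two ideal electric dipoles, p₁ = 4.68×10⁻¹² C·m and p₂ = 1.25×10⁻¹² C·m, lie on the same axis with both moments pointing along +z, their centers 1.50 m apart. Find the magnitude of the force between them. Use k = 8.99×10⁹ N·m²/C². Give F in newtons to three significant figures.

On-axis field of dipole 1 at distance r: E = 2kp₁/r³. Force on dipole 2 is F = p₂·dE/dr (gradient along axis).
dE/dr = −6kp₁/r⁴, so |F| = 6kp₁p₂/r⁴ (attractive for aligned moments).
F = 6(8.99×10⁹)(4.68×10⁻¹²)(1.25×10⁻¹²)/(1.50)⁴ = 6.233×10⁻¹⁴ N.

F ≈ 6.23×10⁻¹⁴ N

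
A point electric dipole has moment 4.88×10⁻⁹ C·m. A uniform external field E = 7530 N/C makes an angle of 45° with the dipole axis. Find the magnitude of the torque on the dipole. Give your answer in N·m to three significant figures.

Torque on an electric dipole: τ = pE sinθ.
τ = (4.88×10⁻⁹)(7530)·sin45° = 2.598×10⁻⁵ N·m.

τ ≈ 2.60×10⁻⁵ N·m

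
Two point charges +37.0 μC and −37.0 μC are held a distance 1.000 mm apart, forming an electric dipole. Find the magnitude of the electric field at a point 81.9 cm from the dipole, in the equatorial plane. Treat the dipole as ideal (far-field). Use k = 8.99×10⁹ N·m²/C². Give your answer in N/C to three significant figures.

Dipole moment p = qd = (3.70×10⁻⁵ C)(0.00100 m) = 3.70×10⁻⁸ C·m.
In the equatorial plane E = kp/r³.
E = (8.99×10⁹)(3.70×10⁻⁸) / (0.819)³ = 605.5 N/C.

E ≈ 605 N/C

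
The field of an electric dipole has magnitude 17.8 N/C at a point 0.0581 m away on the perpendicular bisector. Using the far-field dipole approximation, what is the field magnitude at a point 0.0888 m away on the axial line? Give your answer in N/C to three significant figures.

E ≈ 9.97 N/C

Dipole fields scale as 1/r³ in the far field.
The axial field is twice the equatorial field at the same r, so the geometry factor is 2/1.
E₂ = E₁ · (2/1) · (r₁/r₂)³ = 17.8 · 2 · (0.0581/0.0888)³.
(r₁/r₂)³ = (0.6543)³ = 0.2801.
E₂ ≈ 9.971 N/C.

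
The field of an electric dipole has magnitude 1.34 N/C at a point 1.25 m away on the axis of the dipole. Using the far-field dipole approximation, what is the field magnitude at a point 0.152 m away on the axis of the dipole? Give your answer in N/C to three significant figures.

E ≈ 745 N/C

Dipole fields scale as 1/r³ in the far field; the geometry is the same at both points.
E₂ = E₁ · (r₁/r₂)³ = 1.34 · (1.25/0.152)³.
(r₁/r₂)³ = (8.224)³ = 556.2.
E₂ ≈ 745.3 N/C.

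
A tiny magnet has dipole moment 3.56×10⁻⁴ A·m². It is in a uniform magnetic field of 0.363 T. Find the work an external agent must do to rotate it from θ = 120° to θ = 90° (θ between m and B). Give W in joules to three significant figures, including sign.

W ≈ -6.46×10⁻⁵ J

W_ext = ΔU = −mB cosθ₂ + mB cosθ₁ = mB(cosθ₁ − cosθ₂).
W = (3.56×10⁻⁴)(0.363)·(cos120° − cos90°) = (1.292×10⁻⁴)·(-0.5000) = -6.461×10⁻⁵ J.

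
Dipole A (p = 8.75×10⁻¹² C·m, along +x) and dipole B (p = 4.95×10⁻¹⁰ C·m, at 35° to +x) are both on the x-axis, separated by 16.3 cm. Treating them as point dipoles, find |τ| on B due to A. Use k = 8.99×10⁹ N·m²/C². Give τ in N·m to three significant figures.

τ ≈ 1.03×10⁻⁸ N·m

The second dipole sits on the axis of the first, so the field there is axial: E₁ = 2kp₁/r³ along +x.
E₁ = 2(8.99×10⁹)(8.75×10⁻¹²)/(0.163)³ = 36.33 N/C.
Torque on the second dipole: τ = p₂ E₁ sinθ.
τ = (4.95×10⁻¹⁰)(36.33)·sin35° = 1.031×10⁻⁸ N·m.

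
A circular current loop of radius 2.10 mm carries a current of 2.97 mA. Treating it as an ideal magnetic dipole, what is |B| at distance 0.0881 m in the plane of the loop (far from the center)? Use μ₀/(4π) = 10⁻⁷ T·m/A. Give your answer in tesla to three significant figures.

B ≈ 6.02×10⁻¹² T

Magnetic moment m = IA = Iπa² = (0.00297)·π·(0.00210)² = 4.115×10⁻⁸ A·m².
In the equatorial plane B = (μ₀/4π)·m/r³ (half the axial value).
B = (10⁻⁷)·(4.115×10⁻⁸) / (0.0881)³ = 6.018×10⁻¹² T.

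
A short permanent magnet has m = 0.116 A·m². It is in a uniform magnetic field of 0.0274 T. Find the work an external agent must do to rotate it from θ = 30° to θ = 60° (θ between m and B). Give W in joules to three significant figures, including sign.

W ≈ 0.00116 J

W_ext = ΔU = −mB cosθ₂ + mB cosθ₁ = mB(cosθ₁ − cosθ₂).
W = (0.116)(0.0274)·(cos30° − cos60°) = (0.003178)·(+0.3660) = 0.001163 J.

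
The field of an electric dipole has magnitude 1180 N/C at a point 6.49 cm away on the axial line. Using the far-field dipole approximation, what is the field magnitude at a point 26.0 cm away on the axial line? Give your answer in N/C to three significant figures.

Dipole fields scale as 1/r³ in the far field; the geometry is the same at both points.
E₂ = E₁ · (r₁/r₂)³ = 1180 · (6.49/26.0)³.
(r₁/r₂)³ = (0.2496)³ = 0.01555.
E₂ ≈ 18.35 N/C.

E ≈ 18.4 N/C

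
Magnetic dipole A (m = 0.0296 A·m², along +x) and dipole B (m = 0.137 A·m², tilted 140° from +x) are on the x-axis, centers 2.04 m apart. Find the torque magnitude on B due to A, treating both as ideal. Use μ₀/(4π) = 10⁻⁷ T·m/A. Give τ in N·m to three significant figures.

Dipole B is on the axis of dipole A, so B₁ there is axial: B₁ = (μ₀/4π)·2m₁/r³ along +x.
B₁ = 2(10⁻⁷)(0.0296)/(2.04)³ = 6.973×10⁻¹⁰ T.
τ = m₂ B₁ sinθ.
τ = (0.137)(6.973×10⁻¹⁰)·sin140° = 6.141×10⁻¹¹ N·m.

τ ≈ 6.14×10⁻¹¹ N·m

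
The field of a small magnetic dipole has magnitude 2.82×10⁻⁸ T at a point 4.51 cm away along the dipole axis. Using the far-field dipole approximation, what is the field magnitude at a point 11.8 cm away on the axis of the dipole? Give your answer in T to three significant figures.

Dipole fields scale as 1/r³ in the far field; the geometry is the same at both points.
B₂ = B₁ · (r₁/r₂)³ = 2.82×10⁻⁸ · (4.51/11.8)³.
(r₁/r₂)³ = (0.3822)³ = 0.05583.
B₂ ≈ 1.574×10⁻⁹ T.

B ≈ 1.57×10⁻⁹ T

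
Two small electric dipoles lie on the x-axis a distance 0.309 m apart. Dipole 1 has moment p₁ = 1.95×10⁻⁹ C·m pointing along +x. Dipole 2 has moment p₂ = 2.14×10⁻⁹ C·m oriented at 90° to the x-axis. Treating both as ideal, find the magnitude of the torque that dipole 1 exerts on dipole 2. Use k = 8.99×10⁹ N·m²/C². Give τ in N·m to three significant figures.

The second dipole sits on the axis of the first, so the field there is axial: E₁ = 2kp₁/r³ along +x.
E₁ = 2(8.99×10⁹)(1.95×10⁻⁹)/(0.309)³ = 1188 N/C.
Torque on the second dipole: τ = p₂ E₁ sinθ.
τ = (2.14×10⁻⁹)(1188)·sin90° = 2.543×10⁻⁶ N·m.

τ ≈ 2.54×10⁻⁶ N·m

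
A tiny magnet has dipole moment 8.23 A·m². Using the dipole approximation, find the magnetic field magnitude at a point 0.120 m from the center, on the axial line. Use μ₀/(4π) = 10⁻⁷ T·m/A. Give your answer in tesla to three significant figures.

On axis B = (μ₀/4π)·2m/r³.
B = 2·(10⁻⁷)·(8.23) / (0.120)³ = 9.525×10⁻⁴ T.

B ≈ 9.53×10⁻⁴ T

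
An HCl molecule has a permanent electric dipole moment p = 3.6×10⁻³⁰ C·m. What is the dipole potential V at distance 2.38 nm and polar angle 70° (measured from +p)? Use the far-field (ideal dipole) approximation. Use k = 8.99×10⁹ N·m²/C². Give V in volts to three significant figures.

The dipole potential is V = kp cosθ / r².
V = (8.99×10⁹)(3.60×10⁻³⁰)·cos70° / (2.38×10⁻⁹)² = 0.001954 V.

V ≈ 0.00195 V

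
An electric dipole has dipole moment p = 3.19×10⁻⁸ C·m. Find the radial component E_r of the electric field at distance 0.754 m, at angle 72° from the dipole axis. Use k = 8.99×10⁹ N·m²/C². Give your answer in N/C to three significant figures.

E_r ≈ 413 N/C

For a dipole, E_r = (2kp cosθ)/r³.
kp/r³ = (8.99×10⁹)(3.19×10⁻⁸)/(0.754)³ = 669.0 N/C.
E_r = 2·669.0·cos72° = 413.5 N/C.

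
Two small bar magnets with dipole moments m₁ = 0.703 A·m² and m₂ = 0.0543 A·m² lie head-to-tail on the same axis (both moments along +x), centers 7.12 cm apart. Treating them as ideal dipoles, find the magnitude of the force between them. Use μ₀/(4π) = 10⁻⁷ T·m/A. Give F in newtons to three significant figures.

On-axis B of dipole 1: B = (μ₀/4π)·2m₁/r³. Force on dipole 2: F = m₂·dB/dr.
dB/dr = −(μ₀/4π)·6m₁/r⁴, so |F| = (μ₀/4π)·6m₁m₂/r⁴.
F = 6(10⁻⁷)(0.703)(0.0543)/(0.0712)⁴ = 8.912×10⁻⁴ N.

F ≈ 8.91×10⁻⁴ N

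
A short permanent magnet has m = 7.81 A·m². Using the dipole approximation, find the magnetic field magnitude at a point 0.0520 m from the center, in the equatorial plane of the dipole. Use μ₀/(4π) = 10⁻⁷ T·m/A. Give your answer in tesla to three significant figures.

B ≈ 0.00555 T

In the equatorial plane B = (μ₀/4π)·m/r³ (half the axial value).
B = (10⁻⁷)·(7.81) / (0.0520)³ = 0.005554 T.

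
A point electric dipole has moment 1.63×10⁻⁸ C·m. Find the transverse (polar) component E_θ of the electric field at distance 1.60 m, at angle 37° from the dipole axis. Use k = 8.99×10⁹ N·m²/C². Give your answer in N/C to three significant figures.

E_θ ≈ 21.5 N/C

For a dipole, E_θ = (kp sinθ)/r³.
kp/r³ = (8.99×10⁹)(1.63×10⁻⁸)/(1.60)³ = 35.78 N/C.
E_θ = 35.78·sin37° = 21.53 N/C.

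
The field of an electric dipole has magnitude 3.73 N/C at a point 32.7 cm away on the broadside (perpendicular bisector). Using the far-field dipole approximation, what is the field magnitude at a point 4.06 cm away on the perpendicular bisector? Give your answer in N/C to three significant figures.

Dipole fields scale as 1/r³ in the far field; the geometry is the same at both points.
E₂ = E₁ · (r₁/r₂)³ = 3.73 · (32.7/4.06)³.
(r₁/r₂)³ = (8.054)³ = 522.5.
E₂ ≈ 1949 N/C.

E ≈ 1950 N/C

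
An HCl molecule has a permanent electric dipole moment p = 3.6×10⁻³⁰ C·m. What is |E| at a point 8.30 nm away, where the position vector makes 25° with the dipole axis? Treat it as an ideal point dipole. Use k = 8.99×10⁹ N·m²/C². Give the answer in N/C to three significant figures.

E ≈ 1.05×10⁵ N/C

At angle θ the dipole field magnitude is E = (kp/r³)·√(1 + 3cos²θ).
kp/r³ = (8.99×10⁹)(3.60×10⁻³⁰) / (8.30×10⁻⁹)³ = 5.660×10⁴ N/C.
√(1 + 3cos²25°) = √(1 + 3·0.8214) = √3.4642 ≈ 1.8612.
E ≈ 5.660×10⁴ × 1.861 = 1.053×10⁵ N/C.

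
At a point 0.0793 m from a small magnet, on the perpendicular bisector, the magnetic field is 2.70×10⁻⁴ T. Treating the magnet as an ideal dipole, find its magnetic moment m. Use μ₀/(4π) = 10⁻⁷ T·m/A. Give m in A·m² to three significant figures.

m ≈ 1.35 A·m²

In the equatorial plane B = (μ₀/4π)·m/r³, so m = Br³·4π/(μ₀).
m = (2.70×10⁻⁴)·(0.0793)³ / (10⁻⁷) = 1.346 A·m².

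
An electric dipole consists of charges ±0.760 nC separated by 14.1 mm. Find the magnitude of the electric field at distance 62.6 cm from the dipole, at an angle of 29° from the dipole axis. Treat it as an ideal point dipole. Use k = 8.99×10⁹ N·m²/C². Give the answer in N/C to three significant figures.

Dipole moment p = qd = (7.60×10⁻¹⁰ C)(0.0141 m) = 1.072×10⁻¹¹ C·m.
At angle θ the dipole field magnitude is E = (kp/r³)·√(1 + 3cos²θ).
kp/r³ = (8.99×10⁹)(1.072×10⁻¹¹) / (0.626)³ = 0.3929 N/C.
√(1 + 3cos²29°) = √(1 + 3·0.7650) = √3.2949 ≈ 1.8152.
E ≈ 0.3929 × 1.815 = 0.7131 N/C.

E ≈ 0.713 N/C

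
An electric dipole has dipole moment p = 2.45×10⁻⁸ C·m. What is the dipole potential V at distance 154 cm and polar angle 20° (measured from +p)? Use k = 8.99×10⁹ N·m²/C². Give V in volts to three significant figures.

The dipole potential is V = kp cosθ / r².
V = (8.99×10⁹)(2.45×10⁻⁸)·cos20° / (1.54)² = 87.27 V.

V ≈ 87.3 V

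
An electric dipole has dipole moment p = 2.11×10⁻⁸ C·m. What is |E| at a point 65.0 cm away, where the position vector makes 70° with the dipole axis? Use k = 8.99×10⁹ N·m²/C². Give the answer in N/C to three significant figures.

At angle θ the dipole field magnitude is E = (kp/r³)·√(1 + 3cos²θ).
kp/r³ = (8.99×10⁹)(2.11×10⁻⁸) / (0.650)³ = 690.7 N/C.
√(1 + 3cos²70°) = √(1 + 3·0.1170) = √1.3509 ≈ 1.1623.
E ≈ 690.7 × 1.162 = 802.8 N/C.

E ≈ 803 N/C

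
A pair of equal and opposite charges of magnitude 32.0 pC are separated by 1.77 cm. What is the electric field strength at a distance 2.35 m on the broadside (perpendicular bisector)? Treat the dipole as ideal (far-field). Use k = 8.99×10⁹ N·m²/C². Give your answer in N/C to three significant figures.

Dipole moment p = qd = (3.20×10⁻¹¹ C)(0.0177 m) = 5.664×10⁻¹³ C·m.
On the perpendicular bisector E = kp/r³ (half the axial value at the same distance).
E = (8.99×10⁹)(5.664×10⁻¹³) / (2.35)³ = 3.924×10⁻⁴ N/C.

E ≈ 3.92×10⁻⁴ N/C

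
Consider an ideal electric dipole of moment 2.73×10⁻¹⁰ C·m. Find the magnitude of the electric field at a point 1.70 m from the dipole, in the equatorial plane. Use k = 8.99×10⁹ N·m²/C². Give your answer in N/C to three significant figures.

E ≈ 0.500 N/C

In the equatorial plane E = kp/r³.
E = (8.99×10⁹)(2.73×10⁻¹⁰) / (1.70)³ = 0.4995 N/C.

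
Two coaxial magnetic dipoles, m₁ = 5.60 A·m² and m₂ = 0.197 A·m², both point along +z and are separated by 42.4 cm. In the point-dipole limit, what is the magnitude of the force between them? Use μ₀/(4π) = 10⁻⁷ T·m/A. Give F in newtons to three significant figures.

F ≈ 2.05×10⁻⁵ N

On-axis B of dipole 1: B = (μ₀/4π)·2m₁/r³. Force on dipole 2: F = m₂·dB/dr.
dB/dr = −(μ₀/4π)·6m₁/r⁴, so |F| = (μ₀/4π)·6m₁m₂/r⁴.
F = 6(10⁻⁷)(5.60)(0.197)/(0.424)⁴ = 2.048×10⁻⁵ N.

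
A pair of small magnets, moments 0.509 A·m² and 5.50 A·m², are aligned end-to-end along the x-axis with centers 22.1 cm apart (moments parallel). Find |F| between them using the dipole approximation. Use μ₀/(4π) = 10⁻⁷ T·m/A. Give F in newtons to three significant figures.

F ≈ 7.04×10⁻⁴ N

On-axis B of dipole 1: B = (μ₀/4π)·2m₁/r³. Force on dipole 2: F = m₂·dB/dr.
dB/dr = −(μ₀/4π)·6m₁/r⁴, so |F| = (μ₀/4π)·6m₁m₂/r⁴.
F = 6(10⁻⁷)(0.509)(5.50)/(0.221)⁴ = 7.041×10⁻⁴ N.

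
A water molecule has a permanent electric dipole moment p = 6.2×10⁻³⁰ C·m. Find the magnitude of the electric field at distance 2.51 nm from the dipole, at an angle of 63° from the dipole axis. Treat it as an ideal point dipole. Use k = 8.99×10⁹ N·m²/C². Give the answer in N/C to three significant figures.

E ≈ 4.48×10⁶ N/C

At angle θ the dipole field magnitude is E = (kp/r³)·√(1 + 3cos²θ).
kp/r³ = (8.99×10⁹)(6.20×10⁻³⁰) / (2.51×10⁻⁹)³ = 3.525×10⁶ N/C.
√(1 + 3cos²63°) = √(1 + 3·0.2061) = √1.6183 ≈ 1.2721.
E ≈ 3.525×10⁶ × 1.272 = 4.484×10⁶ N/C.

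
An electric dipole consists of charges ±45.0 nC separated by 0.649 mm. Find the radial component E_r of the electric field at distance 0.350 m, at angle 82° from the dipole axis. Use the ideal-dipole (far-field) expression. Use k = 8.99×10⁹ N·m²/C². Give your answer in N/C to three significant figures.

E_r ≈ 1.70 N/C

Dipole moment p = qd = (4.50×10⁻⁸ C)(6.49×10⁻⁴ m) = 2.921×10⁻¹¹ C·m.
For a dipole, E_r = (2kp cosθ)/r³.
kp/r³ = (8.99×10⁹)(2.921×10⁻¹¹)/(0.350)³ = 6.125 N/C.
E_r = 2·6.125·cos82° = 1.705 N/C.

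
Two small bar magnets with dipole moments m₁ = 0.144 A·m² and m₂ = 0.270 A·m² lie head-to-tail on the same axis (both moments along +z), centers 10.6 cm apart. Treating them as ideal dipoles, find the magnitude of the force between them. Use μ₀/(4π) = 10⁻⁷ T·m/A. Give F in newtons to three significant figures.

F ≈ 1.85×10⁻⁴ N

On-axis B of dipole 1: B = (μ₀/4π)·2m₁/r³. Force on dipole 2: F = m₂·dB/dr.
dB/dr = −(μ₀/4π)·6m₁/r⁴, so |F| = (μ₀/4π)·6m₁m₂/r⁴.
F = 6(10⁻⁷)(0.144)(0.270)/(0.106)⁴ = 1.848×10⁻⁴ N.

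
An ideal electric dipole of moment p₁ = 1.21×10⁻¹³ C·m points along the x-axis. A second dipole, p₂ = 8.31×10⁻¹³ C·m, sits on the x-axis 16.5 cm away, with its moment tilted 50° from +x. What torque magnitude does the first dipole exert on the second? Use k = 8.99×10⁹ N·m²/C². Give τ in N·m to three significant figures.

The second dipole sits on the axis of the first, so the field there is axial: E₁ = 2kp₁/r³ along +x.
E₁ = 2(8.99×10⁹)(1.21×10⁻¹³)/(0.165)³ = 0.4843 N/C.
Torque on the second dipole: τ = p₂ E₁ sinθ.
τ = (8.31×10⁻¹³)(0.4843)·sin50° = 3.083×10⁻¹³ N·m.

τ ≈ 3.08×10⁻¹³ N·m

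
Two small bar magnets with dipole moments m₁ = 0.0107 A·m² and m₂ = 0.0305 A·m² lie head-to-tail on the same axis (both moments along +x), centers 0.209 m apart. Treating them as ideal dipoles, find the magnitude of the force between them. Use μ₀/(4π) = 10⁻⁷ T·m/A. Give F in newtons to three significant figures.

On-axis B of dipole 1: B = (μ₀/4π)·2m₁/r³. Force on dipole 2: F = m₂·dB/dr.
dB/dr = −(μ₀/4π)·6m₁/r⁴, so |F| = (μ₀/4π)·6m₁m₂/r⁴.
F = 6(10⁻⁷)(0.0107)(0.0305)/(0.209)⁴ = 1.026×10⁻⁷ N.

F ≈ 1.03×10⁻⁷ N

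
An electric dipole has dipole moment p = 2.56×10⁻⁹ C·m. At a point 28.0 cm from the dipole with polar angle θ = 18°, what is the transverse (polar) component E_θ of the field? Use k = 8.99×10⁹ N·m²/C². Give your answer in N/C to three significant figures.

E_θ ≈ 324 N/C

For a dipole, E_θ = (kp sinθ)/r³.
kp/r³ = (8.99×10⁹)(2.56×10⁻⁹)/(0.280)³ = 1048 N/C.
E_θ = 1048·sin18° = 324.0 N/C.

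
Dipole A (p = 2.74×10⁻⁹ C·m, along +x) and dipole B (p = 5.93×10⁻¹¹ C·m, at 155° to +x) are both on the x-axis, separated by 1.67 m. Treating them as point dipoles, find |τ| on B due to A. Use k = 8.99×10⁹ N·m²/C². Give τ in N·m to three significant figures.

The second dipole sits on the axis of the first, so the field there is axial: E₁ = 2kp₁/r³ along +x.
E₁ = 2(8.99×10⁹)(2.74×10⁻⁹)/(1.67)³ = 10.58 N/C.
Torque on the second dipole: τ = p₂ E₁ sinθ.
τ = (5.93×10⁻¹¹)(10.58)·sin155° = 2.651×10⁻¹⁰ N·m.

τ ≈ 2.65×10⁻¹⁰ N·m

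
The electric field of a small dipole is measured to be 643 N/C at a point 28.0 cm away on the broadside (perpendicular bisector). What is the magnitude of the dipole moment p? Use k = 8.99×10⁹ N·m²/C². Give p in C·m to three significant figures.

In the equatorial plane E = kp/r³, so p = Er³/(k).
p = (643)·(0.280)³ / (8.99×10⁹) = 1.570×10⁻⁹ C·m.

p ≈ 1.57×10⁻⁹ C·m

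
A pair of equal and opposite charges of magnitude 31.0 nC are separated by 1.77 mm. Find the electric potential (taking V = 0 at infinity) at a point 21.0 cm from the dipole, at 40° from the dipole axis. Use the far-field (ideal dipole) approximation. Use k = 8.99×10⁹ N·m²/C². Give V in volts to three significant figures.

V ≈ 8.57 V

Dipole moment p = qd = (3.10×10⁻⁸ C)(0.00177 m) = 5.487×10⁻¹¹ C·m.
The dipole potential is V = kp cosθ / r².
V = (8.99×10⁹)(5.487×10⁻¹¹)·cos40° / (0.210)² = 8.569 V.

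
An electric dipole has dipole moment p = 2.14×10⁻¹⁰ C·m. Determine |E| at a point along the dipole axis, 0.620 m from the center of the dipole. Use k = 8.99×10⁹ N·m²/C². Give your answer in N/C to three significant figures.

E ≈ 16.1 N/C

On the dipole axis E = 2kp/r³.
E = 2·(8.99×10⁹)(2.14×10⁻¹⁰) / (0.620)³ = 16.14 N/C.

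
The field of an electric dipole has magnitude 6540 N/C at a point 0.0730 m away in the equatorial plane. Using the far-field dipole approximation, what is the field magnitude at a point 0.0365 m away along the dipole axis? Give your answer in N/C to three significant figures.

Dipole fields scale as 1/r³ in the far field.
The axial field is twice the equatorial field at the same r, so the geometry factor is 2/1.
E₂ = E₁ · (2/1) · (r₁/r₂)³ = 6540 · 2 · (0.0730/0.0365)³.
(r₁/r₂)³ = (2)³ = 8.
E₂ ≈ 1.046×10⁵ N/C.

E ≈ 1.05×10⁵ N/C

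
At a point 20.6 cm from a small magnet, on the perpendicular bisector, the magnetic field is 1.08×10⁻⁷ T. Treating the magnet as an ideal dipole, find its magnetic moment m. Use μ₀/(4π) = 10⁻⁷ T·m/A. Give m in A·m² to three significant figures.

m ≈ 0.00944 A·m²

In the equatorial plane B = (μ₀/4π)·m/r³, so m = Br³·4π/(μ₀).
m = (1.08×10⁻⁷)·(0.206)³ / (10⁻⁷) = 0.009441 A·m².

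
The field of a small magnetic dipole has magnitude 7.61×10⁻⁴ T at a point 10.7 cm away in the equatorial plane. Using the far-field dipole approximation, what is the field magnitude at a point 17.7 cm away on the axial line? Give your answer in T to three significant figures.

B ≈ 3.36×10⁻⁴ T

Dipole fields scale as 1/r³ in the far field.
The axial field is twice the equatorial field at the same r, so the geometry factor is 2/1.
B₂ = B₁ · (2/1) · (r₁/r₂)³ = 7.61×10⁻⁴ · 2 · (10.7/17.7)³.
(r₁/r₂)³ = (0.6045)³ = 0.2209.
B₂ ≈ 3.362×10⁻⁴ T.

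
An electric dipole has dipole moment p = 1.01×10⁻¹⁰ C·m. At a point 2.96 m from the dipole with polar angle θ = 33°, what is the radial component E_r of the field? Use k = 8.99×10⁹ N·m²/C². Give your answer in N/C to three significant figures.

For a dipole, E_r = (2kp cosθ)/r³.
kp/r³ = (8.99×10⁹)(1.01×10⁻¹⁰)/(2.96)³ = 0.03501 N/C.
E_r = 2·0.03501·cos33° = 0.05873 N/C.

E_r ≈ 0.0587 N/C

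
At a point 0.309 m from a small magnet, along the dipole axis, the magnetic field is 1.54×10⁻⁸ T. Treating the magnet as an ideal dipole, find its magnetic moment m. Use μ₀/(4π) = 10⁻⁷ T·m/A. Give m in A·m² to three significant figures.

On axis B = (μ₀/4π)·2m/r³, so m = Br³·4π/(μ₀·2).
m = (1.54×10⁻⁸)·(0.309)³ / (2·10⁻⁷) = 0.002272 A·m².

m ≈ 0.00227 A·m²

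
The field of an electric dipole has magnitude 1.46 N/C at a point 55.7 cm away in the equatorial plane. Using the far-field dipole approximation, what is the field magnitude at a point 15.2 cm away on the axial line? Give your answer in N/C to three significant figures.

E ≈ 144 N/C

Dipole fields scale as 1/r³ in the far field.
The axial field is twice the equatorial field at the same r, so the geometry factor is 2/1.
E₂ = E₁ · (2/1) · (r₁/r₂)³ = 1.46 · 2 · (55.7/15.2)³.
(r₁/r₂)³ = (3.664)³ = 49.21.
E₂ ≈ 143.7 N/C.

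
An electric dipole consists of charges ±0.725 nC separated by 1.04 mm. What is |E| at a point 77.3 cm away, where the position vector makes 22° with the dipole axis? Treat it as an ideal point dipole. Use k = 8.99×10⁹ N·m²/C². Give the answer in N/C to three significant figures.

E ≈ 0.0278 N/C

Dipole moment p = qd = (7.25×10⁻¹⁰ C)(0.00104 m) = 7.54×10⁻¹³ C·m.
At angle θ the dipole field magnitude is E = (kp/r³)·√(1 + 3cos²θ).
kp/r³ = (8.99×10⁹)(7.54×10⁻¹³) / (0.773)³ = 0.01468 N/C.
√(1 + 3cos²22°) = √(1 + 3·0.8597) = √3.5790 ≈ 1.8918.
E ≈ 0.01468 × 1.892 = 0.02776 N/C.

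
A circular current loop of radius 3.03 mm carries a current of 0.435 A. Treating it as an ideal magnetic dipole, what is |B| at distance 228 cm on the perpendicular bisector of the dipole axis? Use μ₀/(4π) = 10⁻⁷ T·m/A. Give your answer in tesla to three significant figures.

Magnetic moment m = IA = Iπa² = (0.435)·π·(0.00303)² = 1.255×10⁻⁵ A·m².
In the equatorial plane B = (μ₀/4π)·m/r³ (half the axial value).
B = (10⁻⁷)·(1.255×10⁻⁵) / (2.28)³ = 1.059×10⁻¹³ T.

B ≈ 1.06×10⁻¹³ T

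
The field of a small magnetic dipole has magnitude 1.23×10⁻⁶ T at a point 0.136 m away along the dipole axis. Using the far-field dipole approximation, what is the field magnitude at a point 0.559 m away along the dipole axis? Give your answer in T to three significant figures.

B ≈ 1.77×10⁻⁸ T

Dipole fields scale as 1/r³ in the far field; the geometry is the same at both points.
B₂ = B₁ · (r₁/r₂)³ = 1.23×10⁻⁶ · (0.136/0.559)³.
(r₁/r₂)³ = (0.2433)³ = 0.0144.
B₂ ≈ 1.771×10⁻⁸ T.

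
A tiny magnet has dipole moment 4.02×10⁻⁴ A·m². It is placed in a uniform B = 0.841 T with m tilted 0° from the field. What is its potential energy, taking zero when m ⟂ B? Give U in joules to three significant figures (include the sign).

U = −m·B = −mB cosθ.
U = −(4.02×10⁻⁴)(0.841)·cos0° = -3.381×10⁻⁴ J.

U ≈ -3.38×10⁻⁴ J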